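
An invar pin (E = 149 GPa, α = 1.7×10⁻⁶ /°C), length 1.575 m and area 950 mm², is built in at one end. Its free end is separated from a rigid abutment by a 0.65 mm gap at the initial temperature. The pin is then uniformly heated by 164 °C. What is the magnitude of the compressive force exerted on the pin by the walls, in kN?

Free thermal elongation = αΔT L = 1.7×10⁻⁶ × 164 × 1575 = 0.4391 mm.
This is smaller than the 0.65 mm clearance, so the pin expands freely without reaching the stop — the stress is zero.

P ≈ 0 kN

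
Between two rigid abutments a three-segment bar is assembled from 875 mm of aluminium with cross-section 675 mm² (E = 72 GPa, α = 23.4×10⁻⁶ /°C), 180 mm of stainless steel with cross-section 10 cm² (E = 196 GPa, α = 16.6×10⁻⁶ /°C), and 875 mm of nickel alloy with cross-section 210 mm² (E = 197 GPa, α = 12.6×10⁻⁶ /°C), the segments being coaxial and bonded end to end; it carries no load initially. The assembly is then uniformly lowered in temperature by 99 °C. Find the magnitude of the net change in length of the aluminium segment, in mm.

|ΔL| ≈ 0.493 mm

Free thermal contraction of the whole bar: Σ αᵢΔT Lᵢ = 23.4×10⁻⁶×99×875 + 16.6×10⁻⁶×99×180 + 12.6×10⁻⁶×99×875 = 3.414 mm.
The rigid supports impose zero overall length change; the single axial force P common to all segments must satisfy P Σ Lᵢ/(AᵢEᵢ) = δ_free.
Σ Lᵢ/(AᵢEᵢ) = 875/(675×72×10³) + 180/(1000×196×10³) + 875/(210×197×10³) = 4.007×10⁻⁵ mm/N.
So P = 3.414 / 4.007×10⁻⁵ = 85.2 kN, tensile.
For the aluminium segment, free thermal change = 23.4×10⁻⁶×99×875 = 2.027 mm and elastic change from P = 85200×875/(675×72×10³) = 1.534 mm; these oppose, so the net change is 0.493 mm (segment shortens).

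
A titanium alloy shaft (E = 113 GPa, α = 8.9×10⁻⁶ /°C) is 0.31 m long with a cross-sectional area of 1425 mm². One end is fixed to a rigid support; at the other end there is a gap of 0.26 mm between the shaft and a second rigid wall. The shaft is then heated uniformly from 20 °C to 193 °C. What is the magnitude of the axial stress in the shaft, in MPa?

σ ≈ 79.2 MPa (compressive)

Free thermal elongation = αΔT L = 8.9×10⁻⁶ × 173 × 310 = 0.4773 mm.
This exceeds the 0.26 mm gap, so the wall pushes back. The portion of expansion that must be recovered elastically is δ_free − gap = 0.4773 − 0.26 = 0.2173 mm.
So σ = E(δ_free − g)/L = 113×10³ × 0.2173/310 = 79.21 MPa.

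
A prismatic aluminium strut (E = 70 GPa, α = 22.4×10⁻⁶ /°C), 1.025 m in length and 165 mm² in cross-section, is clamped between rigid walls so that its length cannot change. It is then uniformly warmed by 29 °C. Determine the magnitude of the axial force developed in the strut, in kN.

P ≈ 7.5 kN (compressive)

With zero net strain, σ = E·αΔT = 70 GPa × 22.4×10⁻⁶ × 29 = 45.47 MPa.
Axial force P = σA = 45.47 × 165 = 7503 N = 7.503 kN, compressive.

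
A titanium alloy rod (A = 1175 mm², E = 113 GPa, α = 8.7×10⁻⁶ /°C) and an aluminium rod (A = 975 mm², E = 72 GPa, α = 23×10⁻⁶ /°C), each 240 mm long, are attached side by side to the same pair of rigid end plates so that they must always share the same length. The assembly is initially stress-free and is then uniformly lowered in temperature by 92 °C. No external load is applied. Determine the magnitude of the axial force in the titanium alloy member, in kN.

The aluminium has the larger α, so on cooling it would change length more than the titanium alloy if both were free. The rigid plates force a common final length, so the aluminium is put into tension and the titanium alloy into compression, with equal and opposite forces P (no external load).
Setting the final lengths equal and cancelling L: (α₁ − α₂)ΔT = P/(A₁E₁) + P/(A₂E₂).
|α₁ − α₂|·ΔT = 14.3×10⁻⁶ × 92 = 0.001316.
1/(A₁E₁) + 1/(A₂E₂) = 1/(1175×113×10³) + 1/(975×72×10³) = 2.178×10⁻⁸ N⁻¹.
So P = 0.001316 / 2.178×10⁻⁸ = 60.41 kN.

P ≈ 60.4 kN (compressive in the titanium alloy)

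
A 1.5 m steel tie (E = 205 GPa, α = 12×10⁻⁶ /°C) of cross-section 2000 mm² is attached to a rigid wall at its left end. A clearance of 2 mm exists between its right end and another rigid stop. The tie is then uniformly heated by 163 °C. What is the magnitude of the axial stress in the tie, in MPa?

σ ≈ 128 MPa (compressive)

Unrestrained expansion: δ_free = αΔT L = 12×10⁻⁶ × 163 × 1500 = 2.934 mm.
After closing the 2 mm clearance, 2.934 − 2 = 0.934 mm of expansion remains to be suppressed by the wall.
Compatibility: PL/(AE) = 0.934 mm, so σ = P/A = E × (0.934/1500) = 127.6 MPa.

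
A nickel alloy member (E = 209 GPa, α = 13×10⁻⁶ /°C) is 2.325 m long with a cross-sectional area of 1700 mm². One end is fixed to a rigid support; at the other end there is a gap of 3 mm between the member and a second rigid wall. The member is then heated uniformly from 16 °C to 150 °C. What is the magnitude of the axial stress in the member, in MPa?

If the wall were absent the member would grow by αΔT L = 13×10⁻⁶ × 134 × 2325 = 4.05 mm.
This exceeds the 3 mm gap, so the wall pushes back. The portion of expansion that must be recovered elastically is δ_free − gap = 4.05 − 3 = 1.05 mm.
So σ = E(δ_free − g)/L = 209×10³ × 1.05/2325 = 94.4 MPa.

σ ≈ 94.4 MPa (compressive)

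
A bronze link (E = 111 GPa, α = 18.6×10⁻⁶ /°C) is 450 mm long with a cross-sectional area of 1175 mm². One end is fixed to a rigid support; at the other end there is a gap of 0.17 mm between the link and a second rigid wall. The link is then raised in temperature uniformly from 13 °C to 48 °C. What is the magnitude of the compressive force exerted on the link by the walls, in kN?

P ≈ 35.6 kN

Unrestrained expansion: δ_free = αΔT L = 18.6×10⁻⁶ × 35 × 450 = 0.293 mm.
This exceeds the 0.17 mm gap, so the wall pushes back. The portion of expansion that must be recovered elastically is δ_free − gap = 0.293 − 0.17 = 0.123 mm.
That suppressed elongation corresponds to σ = E·Δ/L = 111×10³ × 0.123/450 = 30.33 MPa.
Force on the wall = σA = 30.33 × 1175 mm² = 35.64 kN.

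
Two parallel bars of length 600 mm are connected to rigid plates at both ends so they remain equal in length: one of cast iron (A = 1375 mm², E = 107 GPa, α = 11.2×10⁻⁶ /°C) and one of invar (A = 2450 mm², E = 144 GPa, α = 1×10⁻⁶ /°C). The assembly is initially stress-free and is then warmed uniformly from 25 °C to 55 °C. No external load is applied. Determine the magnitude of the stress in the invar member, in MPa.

Equilibrium of a rigid end plate with no external load gives equal and opposite internal forces ±P in the two members. Since α_{cast iron} > α_{invar}, heating drives the cast iron into compression and the invar into tension.
Compatibility of the two members (thermal + elastic change equal): (α₁ − α₂)ΔT = P·[1/(A₁E₁) + 1/(A₂E₂)].
|α₁ − α₂|·ΔT = 10.2×10⁻⁶ × 30 = 0.000306.
1/(A₁E₁) + 1/(A₂E₂) = 1/(1375×107×10³) + 1/(2450×144×10³) = 9.631×10⁻⁹ N⁻¹.
P = 0.000306 / 9.631×10⁻⁹ = 31770 N = 31.77 kN.
σ_{invar} = P/A₂ = 31770/2450 = 12.97 MPa, tensile.

σ ≈ 13 MPa (tensile)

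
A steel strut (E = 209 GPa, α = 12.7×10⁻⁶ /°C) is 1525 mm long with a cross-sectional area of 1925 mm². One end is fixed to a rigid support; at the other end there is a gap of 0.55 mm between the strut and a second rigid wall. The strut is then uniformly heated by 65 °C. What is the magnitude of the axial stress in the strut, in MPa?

Unrestrained expansion: δ_free = αΔT L = 12.7×10⁻⁶ × 65 × 1525 = 1.259 mm.
After closing the 0.55 mm clearance, 1.259 − 0.55 = 0.7089 mm of expansion remains to be suppressed by the wall.
That suppressed elongation corresponds to σ = E·Δ/L = 209×10³ × 0.7089/1525 = 97.15 MPa.

σ ≈ 97.2 MPa (compressive)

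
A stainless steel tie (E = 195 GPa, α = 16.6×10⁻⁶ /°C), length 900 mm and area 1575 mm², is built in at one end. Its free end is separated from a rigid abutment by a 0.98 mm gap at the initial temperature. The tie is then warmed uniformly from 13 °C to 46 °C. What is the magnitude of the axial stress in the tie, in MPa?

If the wall were absent the tie would grow by αΔT L = 16.6×10⁻⁶ × 33 × 900 = 0.493 mm.
This is smaller than the 0.98 mm clearance, so the tie expands freely without reaching the stop — the stress is zero.

σ ≈ 0 MPa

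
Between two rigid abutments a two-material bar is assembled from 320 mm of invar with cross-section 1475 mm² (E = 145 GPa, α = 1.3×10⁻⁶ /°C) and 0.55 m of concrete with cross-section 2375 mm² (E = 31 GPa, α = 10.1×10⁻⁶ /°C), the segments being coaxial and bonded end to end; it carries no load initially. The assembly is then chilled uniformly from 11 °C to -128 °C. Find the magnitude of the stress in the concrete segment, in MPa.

σ ≈ 39 MPa (tensile)

If the supports were absent, the total length change would be Σ αᵢΔT Lᵢ = 1.3×10⁻⁶×139×320 + 10.1×10⁻⁶×139×550 = 0.83 mm.
Since the ends are fixed, an axial force P builds up, equal in every segment, with P · Σ Lᵢ/(AᵢEᵢ) = δ_free.
Σ Lᵢ/(AᵢEᵢ) = 320/(1475×145×10³) + 550/(2375×31×10³) = 8.966×10⁻⁶ mm/N.
P = 0.83 / 8.966×10⁻⁶ = 92560 N = 92.56 kN, tensile.
σ_{concrete} = P / A = 92560 / 2375 = 38.97 MPa.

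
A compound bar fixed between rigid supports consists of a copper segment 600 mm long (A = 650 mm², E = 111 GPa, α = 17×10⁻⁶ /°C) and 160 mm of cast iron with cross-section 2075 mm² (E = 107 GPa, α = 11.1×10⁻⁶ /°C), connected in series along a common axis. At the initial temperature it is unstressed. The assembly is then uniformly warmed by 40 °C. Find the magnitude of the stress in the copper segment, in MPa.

Free thermal expansion of the whole bar: Σ αᵢΔT Lᵢ = 17×10⁻⁶×40×600 + 11.1×10⁻⁶×40×160 = 0.479 mm.
The walls prevent any net length change, so an axial force P (same in every segment) develops. Compatibility: P · Σ Lᵢ/(AᵢEᵢ) = δ_free.
The series flexibility is Σ Lᵢ/(AᵢEᵢ) = 600/(650×111×10³) + 160/(2075×107×10³) = 9.037×10⁻⁶ mm/N.
So P = 0.479 / 9.037×10⁻⁶ = 53.01 kN, compressive.
σ_{copper} = P / A = 53010 / 650 = 81.56 MPa.

σ ≈ 81.6 MPa (compressive)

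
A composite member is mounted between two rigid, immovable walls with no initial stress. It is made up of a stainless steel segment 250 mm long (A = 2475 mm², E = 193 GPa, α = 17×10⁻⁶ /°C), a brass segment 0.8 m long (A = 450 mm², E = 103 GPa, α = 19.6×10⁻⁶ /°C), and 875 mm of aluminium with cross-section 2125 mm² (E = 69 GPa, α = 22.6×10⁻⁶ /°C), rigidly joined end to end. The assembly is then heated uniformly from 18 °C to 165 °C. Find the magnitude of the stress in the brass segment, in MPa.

With the walls removed the bar would change length by δ_free = Σ αᵢΔT Lᵢ = 17×10⁻⁶×147×250 + 19.6×10⁻⁶×147×800 + 22.6×10⁻⁶×147×875 = 5.837 mm.
The walls prevent any net length change, so an axial force P (same in every segment) develops. Compatibility: P · Σ Lᵢ/(AᵢEᵢ) = δ_free.
Σ Lᵢ/(AᵢEᵢ) = 250/(2475×193×10³) + 800/(450×103×10³) + 875/(2125×69×10³) = 2.375×10⁻⁵ mm/N.
Hence P = δ_free / Σ(L/AE) = 5.837/2.375×10⁻⁵ = 245.7 kN (compressive).
σ_{brass} = P / A = 245700 / 450 = 546.1 MPa.

σ ≈ 546 MPa (compressive)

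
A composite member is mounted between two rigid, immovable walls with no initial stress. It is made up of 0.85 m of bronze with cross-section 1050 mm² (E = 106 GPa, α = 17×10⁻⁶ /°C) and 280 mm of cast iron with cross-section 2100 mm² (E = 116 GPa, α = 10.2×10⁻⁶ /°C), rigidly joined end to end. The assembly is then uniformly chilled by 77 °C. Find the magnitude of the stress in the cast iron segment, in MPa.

With the walls removed the bar would change length by δ_free = Σ αᵢΔT Lᵢ = 17×10⁻⁶×77×850 + 10.2×10⁻⁶×77×280 = 1.333 mm.
The rigid supports impose zero overall length change; the single axial force P common to all segments must satisfy P Σ Lᵢ/(AᵢEᵢ) = δ_free.
The series flexibility is Σ Lᵢ/(AᵢEᵢ) = 850/(1050×106×10³) + 280/(2100×116×10³) = 8.786×10⁻⁶ mm/N.
P = 1.333 / 8.786×10⁻⁶ = 151700 N = 151.7 kN, tensile.
σ_{cast iron} = P / A = 151700 / 2100 = 72.22 MPa.

σ ≈ 72.2 MPa (tensile)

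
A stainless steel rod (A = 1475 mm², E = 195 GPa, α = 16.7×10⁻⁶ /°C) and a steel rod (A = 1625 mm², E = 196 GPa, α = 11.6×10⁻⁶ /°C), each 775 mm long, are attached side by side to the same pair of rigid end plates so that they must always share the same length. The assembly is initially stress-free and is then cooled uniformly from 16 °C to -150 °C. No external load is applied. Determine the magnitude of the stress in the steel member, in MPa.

σ ≈ 78.7 MPa (compressive)

Both members must finish at the same length. With the larger α, the stainless steel tends to over-contract; the plates restrain it, putting the stainless steel in tension and the steel in compression. With no external load the two internal forces are equal and opposite, magnitude P.
Equating the net (thermal + elastic) strains gives |α₁ − α₂|·ΔT = P·[1/(A₁E₁) + 1/(A₂E₂)].
|α₁ − α₂|·ΔT = 5.1×10⁻⁶ × 166 = 0.0008466.
1/(A₁E₁) + 1/(A₂E₂) = 1/(1475×195×10³) + 1/(1625×196×10³) = 6.616×10⁻⁹ N⁻¹.
P = 0.0008466 / 6.616×10⁻⁹ = 128000 N = 128 kN.
σ_{steel} = P/A₂ = 128000/1625 = 78.74 MPa, compressive.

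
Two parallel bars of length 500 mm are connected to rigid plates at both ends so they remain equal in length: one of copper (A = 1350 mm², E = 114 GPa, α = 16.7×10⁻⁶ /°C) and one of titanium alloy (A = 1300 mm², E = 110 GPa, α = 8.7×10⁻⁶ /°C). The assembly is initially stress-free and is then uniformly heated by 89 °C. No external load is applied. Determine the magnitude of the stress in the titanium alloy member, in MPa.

Equilibrium of a rigid end plate with no external load gives equal and opposite internal forces ±P in the two members. Since α_{copper} > α_{titanium alloy}, heating drives the copper into compression and the titanium alloy into tension.
Compatibility of the two members (thermal + elastic change equal): (α₁ − α₂)ΔT = P·[1/(A₁E₁) + 1/(A₂E₂)].
|α₁ − α₂|·ΔT = 8×10⁻⁶ × 89 = 0.000712.
1/(A₁E₁) + 1/(A₂E₂) = 1/(1350×114×10³) + 1/(1300×110×10³) = 1.349×10⁻⁸ N⁻¹.
So P = 0.000712 / 1.349×10⁻⁸ = 52.78 kN.
σ_{titanium alloy} = P/A₂ = 52780/1300 = 40.6 MPa, tensile.

σ ≈ 40.6 MPa (tensile)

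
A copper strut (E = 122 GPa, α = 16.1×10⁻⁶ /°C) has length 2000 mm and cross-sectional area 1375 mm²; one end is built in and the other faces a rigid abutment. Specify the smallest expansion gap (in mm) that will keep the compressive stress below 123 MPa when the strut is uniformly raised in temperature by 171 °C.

With no wall the strut would lengthen by αΔT L = 16.1×10⁻⁶ × 171 × 2000 = 5.506 mm.
A stress of 123 MPa corresponds to the wall pushing the strut back by σL/E = 123×2000/(122×10³) = 2.016 mm.
So the gap has to take up the difference, g_min = δ_free − σL/E = 5.506 − 2.016 = 3.49 mm.

g ≈ 3.49 mm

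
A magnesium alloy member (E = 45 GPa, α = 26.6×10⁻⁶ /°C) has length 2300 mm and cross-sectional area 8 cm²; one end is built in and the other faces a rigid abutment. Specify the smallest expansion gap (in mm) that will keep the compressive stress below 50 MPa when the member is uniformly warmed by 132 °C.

g ≈ 5.52 mm

Free expansion if unrestrained: δ_free = αΔT L = 26.6×10⁻⁶ × 132 × 2300 = 8.076 mm.
At the allowable stress the elastic shortening the wall may impose is σL/E = 50 × 2300 / (45×10³) = 2.556 mm.
So the gap has to take up the difference, g_min = δ_free − σL/E = 8.076 − 2.556 = 5.52 mm.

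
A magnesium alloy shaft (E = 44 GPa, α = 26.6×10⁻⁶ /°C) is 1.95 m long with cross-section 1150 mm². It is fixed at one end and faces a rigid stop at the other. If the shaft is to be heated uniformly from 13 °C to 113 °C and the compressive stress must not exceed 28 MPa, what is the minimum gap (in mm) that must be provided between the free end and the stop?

With no wall the shaft would lengthen by αΔT L = 26.6×10⁻⁶ × 100 × 1950 = 5.187 mm.
At the allowable stress the elastic shortening the wall may impose is σL/E = 28 × 1950 / (44×10³) = 1.241 mm.
So the gap has to take up the difference, g_min = δ_free − σL/E = 5.187 − 1.241 = 3.946 mm.

g ≈ 3.95 mm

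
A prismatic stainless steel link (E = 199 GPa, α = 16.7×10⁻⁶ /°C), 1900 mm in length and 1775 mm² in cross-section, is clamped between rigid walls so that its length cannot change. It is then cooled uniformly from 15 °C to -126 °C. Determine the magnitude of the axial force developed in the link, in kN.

With zero net strain, σ = E·αΔT = 199 GPa × 16.7×10⁻⁶ × 141 = 468.6 MPa.
P = AEαΔT = 1775 × 199×10³ × 16.7×10⁻⁶ × 141 = 831.7 kN (tensile).

P ≈ 832 kN (tensile)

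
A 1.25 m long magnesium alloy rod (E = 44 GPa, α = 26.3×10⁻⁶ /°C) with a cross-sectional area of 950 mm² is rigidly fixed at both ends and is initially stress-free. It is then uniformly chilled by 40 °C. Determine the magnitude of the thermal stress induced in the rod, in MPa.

Because both ends are immovable the net strain is zero, and the suppressed thermal strain is αΔT = 26.3×10⁻⁶ × 40 = 1052×10⁻⁶.
Hence σ = E·αΔT = 44×10³ × 1052×10⁻⁶ = 46.29 MPa, tensile.

σ ≈ 46.3 MPa (tensile)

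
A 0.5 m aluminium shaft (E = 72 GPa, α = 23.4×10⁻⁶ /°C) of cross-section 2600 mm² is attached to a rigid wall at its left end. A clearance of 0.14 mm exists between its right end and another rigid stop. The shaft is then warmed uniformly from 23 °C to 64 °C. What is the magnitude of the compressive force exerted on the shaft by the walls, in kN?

Unrestrained expansion: δ_free = αΔT L = 23.4×10⁻⁶ × 41 × 500 = 0.4797 mm.
This exceeds the 0.14 mm gap, so the wall pushes back. The portion of expansion that must be recovered elastically is δ_free − gap = 0.4797 − 0.14 = 0.3397 mm.
That suppressed elongation corresponds to σ = E·Δ/L = 72×10³ × 0.3397/500 = 48.92 MPa.
P = σA = 48.92 × 2600 = 127.2 kN.

P ≈ 127 kN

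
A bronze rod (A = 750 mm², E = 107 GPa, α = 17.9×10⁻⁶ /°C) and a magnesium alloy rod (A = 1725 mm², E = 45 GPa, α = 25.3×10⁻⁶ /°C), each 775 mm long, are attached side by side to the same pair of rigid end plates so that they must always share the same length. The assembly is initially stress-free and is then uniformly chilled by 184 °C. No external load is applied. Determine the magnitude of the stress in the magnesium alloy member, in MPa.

The magnesium alloy has the larger α, so on cooling it would change length more than the bronze if both were free. The rigid plates force a common final length, so the magnesium alloy is put into tension and the bronze into compression, with equal and opposite forces P (no external load).
Setting the final lengths equal and cancelling L: (α₁ − α₂)ΔT = P/(A₁E₁) + P/(A₂E₂).
|α₁ − α₂|·ΔT = 7.4×10⁻⁶ × 184 = 0.001362.
1/(A₁E₁) + 1/(A₂E₂) = 1/(750×107×10³) + 1/(1725×45×10³) = 2.534×10⁻⁸ N⁻¹.
So P = 0.001362 / 2.534×10⁻⁸ = 53.73 kN.
σ_{magnesium alloy} = P/A₂ = 53730/1725 = 31.15 MPa, tensile.

σ ≈ 31.1 MPa (tensile)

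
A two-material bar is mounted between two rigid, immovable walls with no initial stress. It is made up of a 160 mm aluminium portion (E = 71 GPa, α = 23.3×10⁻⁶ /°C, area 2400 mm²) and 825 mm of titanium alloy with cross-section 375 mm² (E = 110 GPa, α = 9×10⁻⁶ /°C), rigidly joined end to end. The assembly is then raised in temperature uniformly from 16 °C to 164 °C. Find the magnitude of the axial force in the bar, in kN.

With the walls removed the bar would change length by δ_free = Σ αᵢΔT Lᵢ = 23.3×10⁻⁶×148×160 + 9×10⁻⁶×148×825 = 1.651 mm.
Since the ends are fixed, an axial force P builds up, equal in every segment, with P · Σ Lᵢ/(AᵢEᵢ) = δ_free.
Σ Lᵢ/(AᵢEᵢ) = 160/(2400×71×10³) + 825/(375×110×10³) = 2.094×10⁻⁵ mm/N.
P = 1.651 / 2.094×10⁻⁵ = 78830 N = 78.83 kN, compressive.

P ≈ 78.8 kN (compressive)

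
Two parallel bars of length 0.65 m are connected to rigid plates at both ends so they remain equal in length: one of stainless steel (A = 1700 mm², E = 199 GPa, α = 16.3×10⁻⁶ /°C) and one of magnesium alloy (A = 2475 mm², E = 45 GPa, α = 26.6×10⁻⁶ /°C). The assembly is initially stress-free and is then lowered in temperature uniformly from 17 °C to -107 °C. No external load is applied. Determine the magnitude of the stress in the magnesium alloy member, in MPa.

The magnesium alloy has the larger α, so on cooling it would change length more than the stainless steel if both were free. The rigid plates force a common final length, so the magnesium alloy is put into tension and the stainless steel into compression, with equal and opposite forces P (no external load).
Compatibility of the two members (thermal + elastic change equal): (α₁ − α₂)ΔT = P·[1/(A₁E₁) + 1/(A₂E₂)].
|α₁ − α₂|·ΔT = 10.3×10⁻⁶ × 124 = 0.001277.
1/(A₁E₁) + 1/(A₂E₂) = 1/(1700×199×10³) + 1/(2475×45×10³) = 1.193×10⁻⁸ N⁻¹.
So P = 0.001277 / 1.193×10⁻⁸ = 107 kN.
σ_{magnesium alloy} = P/A₂ = 107000/2475 = 43.24 MPa, tensile.

σ ≈ 43.2 MPa (tensile)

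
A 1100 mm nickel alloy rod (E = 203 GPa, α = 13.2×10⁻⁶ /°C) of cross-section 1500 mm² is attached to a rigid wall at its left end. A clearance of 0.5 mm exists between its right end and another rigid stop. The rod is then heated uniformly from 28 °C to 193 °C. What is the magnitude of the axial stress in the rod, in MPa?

Unrestrained expansion: δ_free = αΔT L = 13.2×10⁻⁶ × 165 × 1100 = 2.396 mm.
After closing the 0.5 mm clearance, 2.396 − 0.5 = 1.896 mm of expansion remains to be suppressed by the wall.
Compatibility: PL/(AE) = 1.896 mm, so σ = P/A = E × (1.896/1100) = 349.9 MPa.

σ ≈ 350 MPa (compressive)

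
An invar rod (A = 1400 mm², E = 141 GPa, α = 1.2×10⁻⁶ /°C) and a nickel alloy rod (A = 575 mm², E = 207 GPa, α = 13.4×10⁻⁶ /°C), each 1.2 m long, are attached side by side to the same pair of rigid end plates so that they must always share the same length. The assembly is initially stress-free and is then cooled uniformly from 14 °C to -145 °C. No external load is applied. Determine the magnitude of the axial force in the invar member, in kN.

P ≈ 144 kN (compressive in the invar)

Equilibrium of a rigid end plate with no external load gives equal and opposite internal forces ±P in the two members. Since α_{nickel alloy} > α_{invar}, cooling drives the nickel alloy into tension and the invar into compression.
Setting the final lengths equal and cancelling L: (α₁ − α₂)ΔT = P/(A₁E₁) + P/(A₂E₂).
|α₁ − α₂|·ΔT = 12.2×10⁻⁶ × 159 = 0.00194.
1/(A₁E₁) + 1/(A₂E₂) = 1/(1400×141×10³) + 1/(575×207×10³) = 1.347×10⁻⁸ N⁻¹.
P = 0.00194 / 1.347×10⁻⁸ = 144000 N = 144 kN.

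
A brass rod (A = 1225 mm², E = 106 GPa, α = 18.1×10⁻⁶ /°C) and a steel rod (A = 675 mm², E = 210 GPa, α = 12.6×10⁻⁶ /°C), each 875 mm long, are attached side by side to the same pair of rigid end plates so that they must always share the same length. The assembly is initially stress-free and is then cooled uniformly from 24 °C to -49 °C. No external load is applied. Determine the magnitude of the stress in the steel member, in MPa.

σ ≈ 40.3 MPa (compressive)

The brass has the larger α, so on cooling it would change length more than the steel if both were free. The rigid plates force a common final length, so the brass is put into tension and the steel into compression, with equal and opposite forces P (no external load).
Setting the final lengths equal and cancelling L: (α₁ − α₂)ΔT = P/(A₁E₁) + P/(A₂E₂).
|α₁ − α₂|·ΔT = 5.5×10⁻⁶ × 73 = 0.0004015.
1/(A₁E₁) + 1/(A₂E₂) = 1/(1225×106×10³) + 1/(675×210×10³) = 1.476×10⁻⁸ N⁻¹.
So P = 0.0004015 / 1.476×10⁻⁸ = 27.21 kN.
σ_{steel} = P/A₂ = 27210/675 = 40.31 MPa, compressive.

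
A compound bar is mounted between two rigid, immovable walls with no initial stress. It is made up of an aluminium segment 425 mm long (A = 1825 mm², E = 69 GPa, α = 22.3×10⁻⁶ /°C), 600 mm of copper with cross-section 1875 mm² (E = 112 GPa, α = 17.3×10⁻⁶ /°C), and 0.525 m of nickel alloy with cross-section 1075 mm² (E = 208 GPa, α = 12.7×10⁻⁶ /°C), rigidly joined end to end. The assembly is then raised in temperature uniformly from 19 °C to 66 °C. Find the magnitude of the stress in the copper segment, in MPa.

Free thermal expansion of the whole bar: Σ αᵢΔT Lᵢ = 22.3×10⁻⁶×47×425 + 17.3×10⁻⁶×47×600 + 12.7×10⁻⁶×47×525 = 1.247 mm.
Since the ends are fixed, an axial force P builds up, equal in every segment, with P · Σ Lᵢ/(AᵢEᵢ) = δ_free.
The series flexibility is Σ Lᵢ/(AᵢEᵢ) = 425/(1825×69×10³) + 600/(1875×112×10³) + 525/(1075×208×10³) = 8.58×10⁻⁶ mm/N.
Hence P = δ_free / Σ(L/AE) = 1.247/8.58×10⁻⁶ = 145.3 kN (compressive).
σ_{copper} = P / A = 145300 / 1875 = 77.49 MPa.

σ ≈ 77.5 MPa (compressive)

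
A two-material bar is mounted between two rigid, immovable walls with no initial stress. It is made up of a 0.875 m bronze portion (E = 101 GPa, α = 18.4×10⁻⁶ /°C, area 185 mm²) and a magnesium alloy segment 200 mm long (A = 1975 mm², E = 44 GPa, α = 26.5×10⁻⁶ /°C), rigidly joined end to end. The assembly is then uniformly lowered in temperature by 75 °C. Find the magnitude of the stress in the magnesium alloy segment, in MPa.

σ ≈ 16.5 MPa (tensile)

With the walls removed the bar would change length by δ_free = Σ αᵢΔT Lᵢ = 18.4×10⁻⁶×75×875 + 26.5×10⁻⁶×75×200 = 1.605 mm.
The rigid supports impose zero overall length change; the single axial force P common to all segments must satisfy P Σ Lᵢ/(AᵢEᵢ) = δ_free.
The series flexibility is Σ Lᵢ/(AᵢEᵢ) = 875/(185×101×10³) + 200/(1975×44×10³) = 4.913×10⁻⁵ mm/N.
P = 1.605 / 4.913×10⁻⁵ = 32670 N = 32.67 kN, tensile.
σ_{magnesium alloy} = P / A = 32670 / 1975 = 16.54 MPa.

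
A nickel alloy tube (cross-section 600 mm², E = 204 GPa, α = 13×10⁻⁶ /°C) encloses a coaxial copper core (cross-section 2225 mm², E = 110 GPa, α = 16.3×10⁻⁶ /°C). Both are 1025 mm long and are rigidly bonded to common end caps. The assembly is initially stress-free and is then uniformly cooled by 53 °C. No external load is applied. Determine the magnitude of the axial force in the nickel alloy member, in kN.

P ≈ 14.3 kN (compressive in the nickel alloy)

Both members must finish at the same length. With the larger α, the copper tends to over-contract; the plates restrain it, putting the copper in tension and the nickel alloy in compression. With no external load the two internal forces are equal and opposite, magnitude P.
Setting the final lengths equal and cancelling L: (α₁ − α₂)ΔT = P/(A₁E₁) + P/(A₂E₂).
|α₁ − α₂|·ΔT = 3.3×10⁻⁶ × 53 = 0.0001749.
1/(A₁E₁) + 1/(A₂E₂) = 1/(600×204×10³) + 1/(2225×110×10³) = 1.226×10⁻⁸ N⁻¹.
P = 0.0001749 / 1.226×10⁻⁸ = 14270 N = 14.27 kN.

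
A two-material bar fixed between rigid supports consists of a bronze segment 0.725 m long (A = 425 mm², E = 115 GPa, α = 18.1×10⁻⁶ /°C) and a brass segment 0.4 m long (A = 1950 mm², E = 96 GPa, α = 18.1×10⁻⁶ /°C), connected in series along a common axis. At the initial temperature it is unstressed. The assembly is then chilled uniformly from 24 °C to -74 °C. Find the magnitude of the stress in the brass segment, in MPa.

σ ≈ 60.3 MPa (tensile)

Free thermal contraction of the whole bar: Σ αᵢΔT Lᵢ = 18.1×10⁻⁶×98×725 + 18.1×10⁻⁶×98×400 = 1.996 mm.
The rigid supports impose zero overall length change; the single axial force P common to all segments must satisfy P Σ Lᵢ/(AᵢEᵢ) = δ_free.
Σ Lᵢ/(AᵢEᵢ) = 725/(425×115×10³) + 400/(1950×96×10³) = 1.697×10⁻⁵ mm/N.
Hence P = δ_free / Σ(L/AE) = 1.996/1.697×10⁻⁵ = 117.6 kN (tensile).
σ_{brass} = P / A = 117600 / 1950 = 60.3 MPa.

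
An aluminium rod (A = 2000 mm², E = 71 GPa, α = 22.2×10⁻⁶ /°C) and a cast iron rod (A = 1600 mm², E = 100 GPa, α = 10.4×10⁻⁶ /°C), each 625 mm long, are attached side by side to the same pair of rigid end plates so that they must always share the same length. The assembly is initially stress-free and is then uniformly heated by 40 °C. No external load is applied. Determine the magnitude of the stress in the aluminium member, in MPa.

σ ≈ 17.8 MPa (compressive)

Both members must finish at the same length. With the larger α, the aluminium tends to over-expand; the plates restrain it, putting the aluminium in compression and the cast iron in tension. With no external load the two internal forces are equal and opposite, magnitude P.
Setting the final lengths equal and cancelling L: (α₁ − α₂)ΔT = P/(A₁E₁) + P/(A₂E₂).
|α₁ − α₂|·ΔT = 11.8×10⁻⁶ × 40 = 0.000472.
1/(A₁E₁) + 1/(A₂E₂) = 1/(2000×71×10³) + 1/(1600×100×10³) = 1.329×10⁻⁸ N⁻¹.
P = 0.000472 / 1.329×10⁻⁸ = 35510 N = 35.51 kN.
σ_{aluminium} = P/A₁ = 35510/2000 = 17.75 MPa, compressive.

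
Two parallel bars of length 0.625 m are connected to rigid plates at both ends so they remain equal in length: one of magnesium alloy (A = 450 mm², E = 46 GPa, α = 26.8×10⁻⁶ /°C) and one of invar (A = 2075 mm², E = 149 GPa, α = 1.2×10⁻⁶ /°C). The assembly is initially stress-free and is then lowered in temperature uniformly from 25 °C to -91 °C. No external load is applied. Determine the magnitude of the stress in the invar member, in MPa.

σ ≈ 27.8 MPa (compressive)

Equilibrium of a rigid end plate with no external load gives equal and opposite internal forces ±P in the two members. Since α_{magnesium alloy} > α_{invar}, cooling drives the magnesium alloy into tension and the invar into compression.
Setting the final lengths equal and cancelling L: (α₁ − α₂)ΔT = P/(A₁E₁) + P/(A₂E₂).
|α₁ − α₂|·ΔT = 25.6×10⁻⁶ × 116 = 0.00297.
1/(A₁E₁) + 1/(A₂E₂) = 1/(450×46×10³) + 1/(2075×149×10³) = 5.154×10⁻⁸ N⁻¹.
So P = 0.00297 / 5.154×10⁻⁸ = 57.61 kN.
σ_{invar} = P/A₂ = 57610/2075 = 27.77 MPa, compressive.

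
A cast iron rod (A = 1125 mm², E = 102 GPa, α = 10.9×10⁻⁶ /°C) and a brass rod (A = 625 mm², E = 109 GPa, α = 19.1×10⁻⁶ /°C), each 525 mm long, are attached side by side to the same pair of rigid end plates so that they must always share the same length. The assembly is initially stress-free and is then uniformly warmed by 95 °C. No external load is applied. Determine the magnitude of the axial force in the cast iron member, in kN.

Both members must finish at the same length. With the larger α, the brass tends to over-expand; the plates restrain it, putting the brass in compression and the cast iron in tension. With no external load the two internal forces are equal and opposite, magnitude P.
Setting the final lengths equal and cancelling L: (α₁ − α₂)ΔT = P/(A₁E₁) + P/(A₂E₂).
|α₁ − α₂|·ΔT = 8.2×10⁻⁶ × 95 = 0.000779.
1/(A₁E₁) + 1/(A₂E₂) = 1/(1125×102×10³) + 1/(625×109×10³) = 2.339×10⁻⁸ N⁻¹.
P = 0.000779 / 2.339×10⁻⁸ = 33300 N = 33.3 kN.

P ≈ 33.3 kN (tensile in the cast iron)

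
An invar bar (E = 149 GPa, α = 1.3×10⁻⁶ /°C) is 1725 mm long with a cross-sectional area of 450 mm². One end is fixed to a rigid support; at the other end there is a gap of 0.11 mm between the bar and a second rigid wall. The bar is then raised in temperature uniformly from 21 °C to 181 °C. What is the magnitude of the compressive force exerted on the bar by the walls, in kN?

P ≈ 9.67 kN

Unrestrained expansion: δ_free = αΔT L = 1.3×10⁻⁶ × 160 × 1725 = 0.3588 mm.
The gap closes (δ_free > 0.11 mm) and the wall then resists a further 0.3588 − 0.11 = 0.2488 mm of expansion.
Compatibility: PL/(AE) = 0.2488 mm, so σ = P/A = E × (0.2488/1725) = 21.49 MPa.
Force on the wall = σA = 21.49 × 450 mm² = 9.671 kN.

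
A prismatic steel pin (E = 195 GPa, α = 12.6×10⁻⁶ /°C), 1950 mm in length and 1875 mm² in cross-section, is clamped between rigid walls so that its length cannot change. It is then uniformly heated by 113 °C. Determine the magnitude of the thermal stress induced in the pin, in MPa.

σ ≈ 278 MPa (compressive)

With length fixed, the mechanical strain must cancel the thermal strain αΔT = 12.6×10⁻⁶ × 113 = 1423.8×10⁻⁶.
The stress required to suppress this strain is σ = Eε = 195×10³ × 1423.8×10⁻⁶ = 277.6 MPa, compressive since the pin is trying to expand.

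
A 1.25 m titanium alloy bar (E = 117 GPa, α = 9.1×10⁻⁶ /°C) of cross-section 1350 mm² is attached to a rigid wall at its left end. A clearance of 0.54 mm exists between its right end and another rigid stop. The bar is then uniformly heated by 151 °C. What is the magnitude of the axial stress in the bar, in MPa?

σ ≈ 110 MPa (compressive)

Unrestrained expansion: δ_free = αΔT L = 9.1×10⁻⁶ × 151 × 1250 = 1.718 mm.
After closing the 0.54 mm clearance, 1.718 − 0.54 = 1.178 mm of expansion remains to be suppressed by the wall.
So σ = E(δ_free − g)/L = 117×10³ × 1.178/1250 = 110.2 MPa.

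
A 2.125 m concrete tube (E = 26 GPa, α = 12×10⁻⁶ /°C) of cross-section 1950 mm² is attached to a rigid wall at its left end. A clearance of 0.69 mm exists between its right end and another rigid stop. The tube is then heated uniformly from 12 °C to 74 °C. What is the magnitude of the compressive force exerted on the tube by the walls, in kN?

Unrestrained expansion: δ_free = αΔT L = 12×10⁻⁶ × 62 × 2125 = 1.581 mm.
The gap closes (δ_free > 0.69 mm) and the wall then resists a further 1.581 − 0.69 = 0.891 mm of expansion.
Compatibility: PL/(AE) = 0.891 mm, so σ = P/A = E × (0.891/2125) = 10.9 MPa.
P = σA = 10.9 × 1950 = 21.26 kN.

P ≈ 21.3 kN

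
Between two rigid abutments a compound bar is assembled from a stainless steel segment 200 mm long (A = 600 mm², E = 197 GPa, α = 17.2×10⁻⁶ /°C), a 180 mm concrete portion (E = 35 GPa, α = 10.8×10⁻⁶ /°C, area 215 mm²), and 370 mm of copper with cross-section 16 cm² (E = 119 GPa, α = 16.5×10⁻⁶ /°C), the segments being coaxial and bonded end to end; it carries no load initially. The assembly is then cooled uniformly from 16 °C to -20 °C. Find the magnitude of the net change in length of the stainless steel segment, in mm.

Free thermal contraction of the whole bar: Σ αᵢΔT Lᵢ = 17.2×10⁻⁶×36×200 + 10.8×10⁻⁶×36×180 + 16.5×10⁻⁶×36×370 = 0.4136 mm.
The rigid supports impose zero overall length change; the single axial force P common to all segments must satisfy P Σ Lᵢ/(AᵢEᵢ) = δ_free.
The series flexibility is Σ Lᵢ/(AᵢEᵢ) = 200/(600×197×10³) + 180/(215×35×10³) + 370/(1600×119×10³) = 2.756×10⁻⁵ mm/N.
So P = 0.4136 / 2.756×10⁻⁵ = 15.01 kN, tensile.
For the stainless steel segment, free thermal change = 17.2×10⁻⁶×36×200 = 0.1238 mm and elastic change from P = 15010×200/(600×197×10³) = 0.0254 mm; these oppose, so the net change is 0.0984 mm (segment shortens).

|ΔL| ≈ 0.0984 mm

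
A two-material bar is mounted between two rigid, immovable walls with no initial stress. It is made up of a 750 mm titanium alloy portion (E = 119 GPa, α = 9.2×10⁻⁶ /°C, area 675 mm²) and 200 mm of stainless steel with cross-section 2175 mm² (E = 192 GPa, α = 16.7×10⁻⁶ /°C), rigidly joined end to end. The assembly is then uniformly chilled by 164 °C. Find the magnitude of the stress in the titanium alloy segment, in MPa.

σ ≈ 253 MPa (tensile)

If the supports were absent, the total length change would be Σ αᵢΔT Lᵢ = 9.2×10⁻⁶×164×750 + 16.7×10⁻⁶×164×200 = 1.679 mm.
Since the ends are fixed, an axial force P builds up, equal in every segment, with P · Σ Lᵢ/(AᵢEᵢ) = δ_free.
The series flexibility is Σ Lᵢ/(AᵢEᵢ) = 750/(675×119×10³) + 200/(2175×192×10³) = 9.816×10⁻⁶ mm/N.
P = 1.679 / 9.816×10⁻⁶ = 171100 N = 171.1 kN, tensile.
σ_{titanium alloy} = P / A = 171100 / 675 = 253.5 MPa.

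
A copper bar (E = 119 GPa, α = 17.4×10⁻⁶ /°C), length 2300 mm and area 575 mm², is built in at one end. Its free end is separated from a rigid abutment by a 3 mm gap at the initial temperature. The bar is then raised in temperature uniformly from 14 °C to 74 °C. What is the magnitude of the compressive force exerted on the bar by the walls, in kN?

P ≈ 0 kN

Unrestrained expansion: δ_free = αΔT L = 17.4×10⁻⁶ × 60 × 2300 = 2.401 mm.
Since δ_free = 2.4 mm is less than the 3 mm gap, the bar never touches the wall. No axial force develops.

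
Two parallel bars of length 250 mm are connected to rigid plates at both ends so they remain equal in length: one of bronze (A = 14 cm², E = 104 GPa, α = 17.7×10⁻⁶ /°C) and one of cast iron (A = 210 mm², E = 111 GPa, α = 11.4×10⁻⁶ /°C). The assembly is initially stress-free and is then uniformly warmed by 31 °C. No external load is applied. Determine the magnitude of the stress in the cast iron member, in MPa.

σ ≈ 18.7 MPa (tensile)

Both members must finish at the same length. With the larger α, the bronze tends to over-expand; the plates restrain it, putting the bronze in compression and the cast iron in tension. With no external load the two internal forces are equal and opposite, magnitude P.
Setting the final lengths equal and cancelling L: (α₁ − α₂)ΔT = P/(A₁E₁) + P/(A₂E₂).
|α₁ − α₂|·ΔT = 6.3×10⁻⁶ × 31 = 0.0001953.
1/(A₁E₁) + 1/(A₂E₂) = 1/(1400×104×10³) + 1/(210×111×10³) = 4.977×10⁻⁸ N⁻¹.
P = 0.0001953 / 4.977×10⁻⁸ = 3924 N = 3.924 kN.
σ_{cast iron} = P/A₂ = 3924/210 = 18.69 MPa, tensile.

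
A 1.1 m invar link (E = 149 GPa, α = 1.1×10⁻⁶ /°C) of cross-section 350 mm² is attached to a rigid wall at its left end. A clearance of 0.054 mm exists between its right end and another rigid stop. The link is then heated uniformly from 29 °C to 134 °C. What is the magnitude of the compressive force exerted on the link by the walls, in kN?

Free thermal elongation = αΔT L = 1.1×10⁻⁶ × 105 × 1100 = 0.127 mm.
This exceeds the 0.054 mm gap, so the wall pushes back. The portion of expansion that must be recovered elastically is δ_free − gap = 0.127 − 0.054 = 0.07305 mm.
Compatibility: PL/(AE) = 0.07305 mm, so σ = P/A = E × (0.07305/1100) = 9.895 MPa.
Force on the wall = σA = 9.895 × 350 mm² = 3.463 kN.

P ≈ 3.46 kN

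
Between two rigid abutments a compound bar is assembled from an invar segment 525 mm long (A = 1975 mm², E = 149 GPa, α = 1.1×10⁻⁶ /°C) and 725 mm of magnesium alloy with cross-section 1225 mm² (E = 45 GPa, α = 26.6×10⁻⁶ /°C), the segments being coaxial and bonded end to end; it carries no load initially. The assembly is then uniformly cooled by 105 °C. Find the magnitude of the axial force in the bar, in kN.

With the walls removed the bar would change length by δ_free = Σ αᵢΔT Lᵢ = 1.1×10⁻⁶×105×525 + 26.6×10⁻⁶×105×725 = 2.086 mm.
The walls prevent any net length change, so an axial force P (same in every segment) develops. Compatibility: P · Σ Lᵢ/(AᵢEᵢ) = δ_free.
Σ Lᵢ/(AᵢEᵢ) = 525/(1975×149×10³) + 725/(1225×45×10³) = 1.494×10⁻⁵ mm/N.
So P = 2.086 / 1.494×10⁻⁵ = 139.6 kN, tensile.

P ≈ 140 kN (tensile)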